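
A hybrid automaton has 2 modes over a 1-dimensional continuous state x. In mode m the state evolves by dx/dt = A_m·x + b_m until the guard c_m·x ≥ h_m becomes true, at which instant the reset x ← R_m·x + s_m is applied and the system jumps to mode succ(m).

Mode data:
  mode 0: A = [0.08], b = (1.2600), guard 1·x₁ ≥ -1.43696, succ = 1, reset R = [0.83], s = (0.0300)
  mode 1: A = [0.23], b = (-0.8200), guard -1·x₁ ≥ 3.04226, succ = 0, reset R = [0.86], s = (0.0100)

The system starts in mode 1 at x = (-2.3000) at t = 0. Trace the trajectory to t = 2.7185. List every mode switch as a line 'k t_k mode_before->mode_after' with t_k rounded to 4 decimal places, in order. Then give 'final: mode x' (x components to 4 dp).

Mode 1: guard c·x = 3.0423 hit at Δt = 0.5181 (t = 0.5181), x⁻ = (-3.0423) → reset → x⁺ = (-2.6063), jump to mode 0
Mode 0: guard c·x = -1.4370 hit at Δt = 1.0654 (t = 1.5835), x⁻ = (-1.4370) → reset → x⁺ = (-1.1627), jump to mode 1
Mode 1: flow for 1.1350 to horizon, guard not reached → x = (-2.5730)

1 0.5181 1->0
2 1.5835 0->1
final: 1 -2.5730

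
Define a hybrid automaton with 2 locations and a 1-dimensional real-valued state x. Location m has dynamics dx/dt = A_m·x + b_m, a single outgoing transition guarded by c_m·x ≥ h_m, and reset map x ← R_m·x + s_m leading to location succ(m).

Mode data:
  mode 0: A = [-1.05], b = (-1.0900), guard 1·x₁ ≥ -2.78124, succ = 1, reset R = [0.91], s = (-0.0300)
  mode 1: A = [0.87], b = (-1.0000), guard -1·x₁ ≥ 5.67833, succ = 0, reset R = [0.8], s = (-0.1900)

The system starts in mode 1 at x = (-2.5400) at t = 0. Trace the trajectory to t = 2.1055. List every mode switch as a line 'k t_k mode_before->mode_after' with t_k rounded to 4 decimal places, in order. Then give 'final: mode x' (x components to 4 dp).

Mode 1: guard c·x = 5.6783 hit at Δt = 0.7075 (t = 0.7075), x⁻ = (-5.6783) → reset → x⁺ = (-4.7327), jump to mode 0
Mode 0: guard c·x = -2.7812 hit at Δt = 0.7154 (t = 1.4229), x⁻ = (-2.7812) → reset → x⁺ = (-2.5609), jump to mode 1
Mode 1: flow for 0.6826 to horizon, guard not reached → x = (-5.5699)

1 0.7075 1->0
2 1.4229 0->1
final: 1 -5.5699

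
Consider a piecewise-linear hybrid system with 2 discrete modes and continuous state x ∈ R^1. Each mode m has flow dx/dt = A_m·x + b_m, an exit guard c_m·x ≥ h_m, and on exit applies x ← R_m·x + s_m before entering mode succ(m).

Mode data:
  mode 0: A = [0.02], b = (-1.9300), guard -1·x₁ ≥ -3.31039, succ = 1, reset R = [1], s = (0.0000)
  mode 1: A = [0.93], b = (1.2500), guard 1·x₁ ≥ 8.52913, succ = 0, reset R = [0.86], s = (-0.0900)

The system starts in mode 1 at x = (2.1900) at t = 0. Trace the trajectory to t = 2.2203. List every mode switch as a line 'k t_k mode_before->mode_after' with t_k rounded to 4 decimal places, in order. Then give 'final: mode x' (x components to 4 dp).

Mode 1: guard c·x = 8.5291 hit at Δt = 1.1047 (t = 1.1047), x⁻ = (8.5291) → reset → x⁺ = (7.2451), jump to mode 0
Mode 0: flow for 1.1156 to horizon, guard not reached → x = (5.2312)

1 1.1047 1->0
final: 0 5.2312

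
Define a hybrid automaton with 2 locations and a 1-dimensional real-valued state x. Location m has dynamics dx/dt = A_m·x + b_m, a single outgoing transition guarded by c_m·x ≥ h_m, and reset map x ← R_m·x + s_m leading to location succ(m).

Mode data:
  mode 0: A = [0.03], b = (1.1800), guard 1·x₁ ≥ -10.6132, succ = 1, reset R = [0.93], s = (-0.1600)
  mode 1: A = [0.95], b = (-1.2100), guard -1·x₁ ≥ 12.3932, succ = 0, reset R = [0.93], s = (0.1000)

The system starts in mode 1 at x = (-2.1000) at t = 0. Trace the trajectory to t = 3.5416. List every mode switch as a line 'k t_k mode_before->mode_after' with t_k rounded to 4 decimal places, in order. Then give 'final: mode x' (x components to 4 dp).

Mode 1: guard c·x = 12.3932 hit at Δt = 1.4726 (t = 1.4726), x⁻ = (-12.3932) → reset → x⁺ = (-11.4257), jump to mode 0
Mode 0: guard c·x = -10.6132 hit at Δt = 0.9566 (t = 2.4292), x⁻ = (-10.6132) → reset → x⁺ = (-10.0303), jump to mode 1
Mode 1: guard c·x = 12.3932 hit at Δt = 0.1998 (t = 2.6290), x⁻ = (-12.3932) → reset → x⁺ = (-11.4257), jump to mode 0
Mode 0: flow for 0.9126 to horizon, guard not reached → x = (-10.6511)

1 1.4726 1->0
2 2.4292 0->1
3 2.6290 1->0
final: 0 -10.6511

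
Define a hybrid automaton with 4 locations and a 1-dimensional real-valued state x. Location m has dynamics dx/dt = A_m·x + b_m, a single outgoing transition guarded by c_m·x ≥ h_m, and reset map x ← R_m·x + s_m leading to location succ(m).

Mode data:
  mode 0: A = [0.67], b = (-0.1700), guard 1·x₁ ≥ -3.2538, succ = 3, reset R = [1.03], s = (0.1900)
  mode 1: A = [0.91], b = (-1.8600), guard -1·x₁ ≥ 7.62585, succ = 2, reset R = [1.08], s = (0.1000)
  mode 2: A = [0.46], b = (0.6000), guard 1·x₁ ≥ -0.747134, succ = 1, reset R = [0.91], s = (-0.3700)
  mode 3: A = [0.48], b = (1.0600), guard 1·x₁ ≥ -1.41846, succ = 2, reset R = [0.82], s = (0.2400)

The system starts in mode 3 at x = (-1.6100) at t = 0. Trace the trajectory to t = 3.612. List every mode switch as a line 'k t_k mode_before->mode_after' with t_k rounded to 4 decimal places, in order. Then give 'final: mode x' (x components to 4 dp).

Mode 3: guard c·x = -1.4185 hit at Δt = 0.5786 (t = 0.5786), x⁻ = (-1.4185) → reset → x⁺ = (-0.9231), jump to mode 2
Mode 2: guard c·x = -0.7471 hit at Δt = 0.8252 (t = 1.4038), x⁻ = (-0.7471) → reset → x⁺ = (-1.0499), jump to mode 1
Mode 1: guard c·x = 7.6258 hit at Δt = 1.2523 (t = 2.6561), x⁻ = (-7.6258) → reset → x⁺ = (-8.1359), jump to mode 2
Mode 2: flow for 0.9559 to horizon, guard not reached → x = (-11.9087)

1 0.5786 3->2
2 1.4038 2->1
3 2.6561 1->2
final: 2 -11.9087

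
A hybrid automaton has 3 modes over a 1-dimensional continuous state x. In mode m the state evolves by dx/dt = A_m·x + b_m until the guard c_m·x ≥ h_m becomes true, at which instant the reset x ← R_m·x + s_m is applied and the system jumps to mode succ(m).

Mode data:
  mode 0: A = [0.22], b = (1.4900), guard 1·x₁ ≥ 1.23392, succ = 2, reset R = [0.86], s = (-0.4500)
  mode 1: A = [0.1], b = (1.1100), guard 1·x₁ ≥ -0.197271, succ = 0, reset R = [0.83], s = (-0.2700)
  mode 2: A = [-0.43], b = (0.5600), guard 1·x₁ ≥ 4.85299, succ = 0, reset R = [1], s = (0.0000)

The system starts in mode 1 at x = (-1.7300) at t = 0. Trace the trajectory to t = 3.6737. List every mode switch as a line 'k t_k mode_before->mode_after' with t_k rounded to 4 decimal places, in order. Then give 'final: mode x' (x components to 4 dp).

1 1.5150 1->0
2 2.5766 0->2
final: 2 0.8711

Mode 1: guard c·x = -0.1973 hit at Δt = 1.5150 (t = 1.5150), x⁻ = (-0.1973) → reset → x⁺ = (-0.4337), jump to mode 0
Mode 0: guard c·x = 1.2339 hit at Δt = 1.0616 (t = 2.5766), x⁻ = (1.2339) → reset → x⁺ = (0.6112), jump to mode 2
Mode 2: flow for 1.0971 to horizon, guard not reached → x = (0.8711)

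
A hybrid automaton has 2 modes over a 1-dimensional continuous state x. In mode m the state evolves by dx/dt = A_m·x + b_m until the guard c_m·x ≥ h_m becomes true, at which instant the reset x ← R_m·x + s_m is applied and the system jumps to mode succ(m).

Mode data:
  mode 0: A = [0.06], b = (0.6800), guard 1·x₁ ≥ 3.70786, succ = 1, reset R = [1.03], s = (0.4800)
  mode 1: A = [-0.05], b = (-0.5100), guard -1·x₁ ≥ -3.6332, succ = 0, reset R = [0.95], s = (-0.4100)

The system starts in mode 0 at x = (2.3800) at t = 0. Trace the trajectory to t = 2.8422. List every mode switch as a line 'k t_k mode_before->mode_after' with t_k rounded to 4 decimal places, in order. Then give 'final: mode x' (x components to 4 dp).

1 1.5404 0->1
2 2.4807 1->0
final: 0 3.3567

Mode 0: guard c·x = 3.7079 hit at Δt = 1.5404 (t = 1.5404), x⁻ = (3.7079) → reset → x⁺ = (4.2991), jump to mode 1
Mode 1: guard c·x = -3.6332 hit at Δt = 0.9403 (t = 2.4807), x⁻ = (3.6332) → reset → x⁺ = (3.0415), jump to mode 0
Mode 0: flow for 0.3615 to horizon, guard not reached → x = (3.3567)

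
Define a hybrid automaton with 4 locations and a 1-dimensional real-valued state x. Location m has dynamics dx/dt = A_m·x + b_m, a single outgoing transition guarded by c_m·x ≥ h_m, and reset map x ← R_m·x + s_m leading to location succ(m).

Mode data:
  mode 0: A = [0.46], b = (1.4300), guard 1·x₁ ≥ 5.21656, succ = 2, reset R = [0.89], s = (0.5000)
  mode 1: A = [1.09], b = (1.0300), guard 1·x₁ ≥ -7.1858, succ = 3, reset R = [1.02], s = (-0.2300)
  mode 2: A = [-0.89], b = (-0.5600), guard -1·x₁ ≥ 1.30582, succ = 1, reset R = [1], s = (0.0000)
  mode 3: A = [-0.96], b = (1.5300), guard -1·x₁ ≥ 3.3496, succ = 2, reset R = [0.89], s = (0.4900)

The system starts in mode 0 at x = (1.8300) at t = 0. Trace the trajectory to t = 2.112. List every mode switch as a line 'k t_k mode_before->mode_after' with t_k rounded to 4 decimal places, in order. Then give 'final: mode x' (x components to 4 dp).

Mode 0: guard c·x = 5.2166 hit at Δt = 1.1352 (t = 1.1352), x⁻ = (5.2166) → reset → x⁺ = (5.1427), jump to mode 2
Mode 2: flow for 0.9768 to horizon, guard not reached → x = (1.7905)

1 1.1352 0->2
final: 2 1.7905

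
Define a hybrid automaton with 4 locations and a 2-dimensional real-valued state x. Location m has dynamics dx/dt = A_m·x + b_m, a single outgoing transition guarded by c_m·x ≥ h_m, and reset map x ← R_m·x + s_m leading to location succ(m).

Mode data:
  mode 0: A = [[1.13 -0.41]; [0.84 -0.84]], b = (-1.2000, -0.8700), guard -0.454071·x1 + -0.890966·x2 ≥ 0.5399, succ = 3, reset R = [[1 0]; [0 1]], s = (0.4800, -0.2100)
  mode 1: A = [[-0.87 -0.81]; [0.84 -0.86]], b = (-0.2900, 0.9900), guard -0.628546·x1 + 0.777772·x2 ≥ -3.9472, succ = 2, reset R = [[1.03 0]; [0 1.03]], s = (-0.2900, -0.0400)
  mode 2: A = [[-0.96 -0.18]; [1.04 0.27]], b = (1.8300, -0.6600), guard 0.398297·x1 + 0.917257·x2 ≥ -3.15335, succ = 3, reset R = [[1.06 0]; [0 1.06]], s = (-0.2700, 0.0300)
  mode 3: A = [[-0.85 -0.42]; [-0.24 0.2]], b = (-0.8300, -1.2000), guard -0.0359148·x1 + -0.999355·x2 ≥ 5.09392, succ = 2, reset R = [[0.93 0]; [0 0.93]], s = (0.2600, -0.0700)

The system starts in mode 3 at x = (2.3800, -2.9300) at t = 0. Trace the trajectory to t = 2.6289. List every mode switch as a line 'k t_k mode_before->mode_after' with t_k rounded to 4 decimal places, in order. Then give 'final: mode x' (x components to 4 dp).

Mode 3: guard c·x = 5.0939 hit at Δt = 0.9038 (t = 0.9038), x⁻ = (1.6835, -5.1577) → reset → x⁺ = (1.8256, -4.8667), jump to mode 2
Mode 2: guard c·x = -3.1534 hit at Δt = 1.0758 (t = 1.9796), x⁻ = (2.4471, -4.5004) → reset → x⁺ = (2.3239, -4.7404), jump to mode 3
Mode 3: guard c·x = 5.0939 hit at Δt = 0.1595 (t = 2.1391), x⁻ = (2.2163, -5.1769) → reset → x⁺ = (2.3212, -4.8845), jump to mode 2
Mode 2: flow for 0.4898 to horizon, guard not reached → x = (2.4992, -4.6043)

1 0.9038 3->2
2 1.9796 2->3
3 2.1391 3->2
final: 2 2.4992 -4.6043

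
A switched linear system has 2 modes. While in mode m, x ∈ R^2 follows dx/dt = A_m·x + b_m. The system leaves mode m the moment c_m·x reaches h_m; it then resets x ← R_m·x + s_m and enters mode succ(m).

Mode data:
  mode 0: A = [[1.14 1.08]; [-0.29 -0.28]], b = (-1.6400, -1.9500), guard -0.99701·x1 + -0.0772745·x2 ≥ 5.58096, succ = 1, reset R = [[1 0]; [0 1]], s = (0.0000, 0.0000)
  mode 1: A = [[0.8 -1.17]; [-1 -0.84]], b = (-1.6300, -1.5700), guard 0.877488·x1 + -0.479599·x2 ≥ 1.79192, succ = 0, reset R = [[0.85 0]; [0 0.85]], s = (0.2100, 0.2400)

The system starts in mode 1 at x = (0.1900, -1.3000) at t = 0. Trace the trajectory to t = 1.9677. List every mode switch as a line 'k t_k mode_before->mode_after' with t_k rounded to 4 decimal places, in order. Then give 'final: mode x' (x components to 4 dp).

Mode 1: guard c·x = 1.7919 hit at Δt = 1.1692 (t = 1.1692), x⁻ = (0.9380, -2.0201) → reset → x⁺ = (1.0073, -1.4771), jump to mode 0
Mode 0: flow for 0.7985 to horizon, guard not reached → x = (-2.4298, -2.4843)

1 1.1692 1->0
final: 0 -2.4298 -2.4843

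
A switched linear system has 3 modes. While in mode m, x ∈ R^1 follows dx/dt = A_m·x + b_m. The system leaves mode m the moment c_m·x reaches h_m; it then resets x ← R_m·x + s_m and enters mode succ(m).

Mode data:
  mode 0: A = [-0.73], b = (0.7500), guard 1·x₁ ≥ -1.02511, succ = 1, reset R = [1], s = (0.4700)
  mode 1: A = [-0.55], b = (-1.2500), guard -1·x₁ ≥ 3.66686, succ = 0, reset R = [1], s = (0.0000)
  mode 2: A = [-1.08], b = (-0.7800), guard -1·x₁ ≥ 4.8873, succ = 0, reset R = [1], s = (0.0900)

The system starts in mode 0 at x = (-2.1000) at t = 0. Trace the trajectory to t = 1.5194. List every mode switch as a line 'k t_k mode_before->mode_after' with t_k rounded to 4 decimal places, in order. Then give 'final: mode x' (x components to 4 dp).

Mode 0: guard c·x = -1.0251 hit at Δt = 0.5769 (t = 0.5769), x⁻ = (-1.0251) → reset → x⁺ = (-0.5551), jump to mode 1
Mode 1: flow for 0.9425 to horizon, guard not reached → x = (-1.2499)

1 0.5769 0->1
final: 1 -1.2499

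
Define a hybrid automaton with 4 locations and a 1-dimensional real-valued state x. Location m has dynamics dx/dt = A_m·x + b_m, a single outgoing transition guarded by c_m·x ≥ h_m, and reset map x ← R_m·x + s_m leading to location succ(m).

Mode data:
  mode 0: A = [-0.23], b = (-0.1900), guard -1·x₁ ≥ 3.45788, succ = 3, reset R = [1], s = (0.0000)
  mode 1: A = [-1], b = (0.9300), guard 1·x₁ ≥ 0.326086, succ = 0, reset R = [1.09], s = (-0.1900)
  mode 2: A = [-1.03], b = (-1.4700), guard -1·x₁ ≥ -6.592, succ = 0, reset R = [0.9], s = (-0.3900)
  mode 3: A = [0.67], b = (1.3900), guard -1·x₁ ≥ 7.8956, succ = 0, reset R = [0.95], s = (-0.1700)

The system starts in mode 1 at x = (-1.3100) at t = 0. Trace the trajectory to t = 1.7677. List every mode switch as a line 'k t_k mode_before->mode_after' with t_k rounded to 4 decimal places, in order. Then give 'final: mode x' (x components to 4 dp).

1 1.3108 1->0
final: 0 0.0665

Mode 1: guard c·x = 0.3261 hit at Δt = 1.3108 (t = 1.3108), x⁻ = (0.3261) → reset → x⁺ = (0.1654), jump to mode 0
Mode 0: flow for 0.4569 to horizon, guard not reached → x = (0.0665)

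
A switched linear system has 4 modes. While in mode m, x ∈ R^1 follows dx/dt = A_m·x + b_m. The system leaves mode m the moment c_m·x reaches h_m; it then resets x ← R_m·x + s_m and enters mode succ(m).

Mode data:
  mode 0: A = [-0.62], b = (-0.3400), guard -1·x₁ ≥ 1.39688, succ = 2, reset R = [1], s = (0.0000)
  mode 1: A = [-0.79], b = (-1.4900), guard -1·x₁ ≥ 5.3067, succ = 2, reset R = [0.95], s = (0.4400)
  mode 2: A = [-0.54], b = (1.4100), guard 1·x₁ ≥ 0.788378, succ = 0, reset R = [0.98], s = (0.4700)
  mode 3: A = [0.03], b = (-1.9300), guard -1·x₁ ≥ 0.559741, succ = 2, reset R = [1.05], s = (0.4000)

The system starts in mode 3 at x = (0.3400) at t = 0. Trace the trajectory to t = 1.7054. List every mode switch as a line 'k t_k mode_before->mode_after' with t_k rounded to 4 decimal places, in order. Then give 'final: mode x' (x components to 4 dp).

1 0.4654 3->2
2 1.2596 2->0
final: 0 0.8101

Mode 3: guard c·x = 0.5597 hit at Δt = 0.4654 (t = 0.4654), x⁻ = (-0.5597) → reset → x⁺ = (-0.1877), jump to mode 2
Mode 2: guard c·x = 0.7884 hit at Δt = 0.7942 (t = 1.2596), x⁻ = (0.7884) → reset → x⁺ = (1.2426), jump to mode 0
Mode 0: flow for 0.4458 to horizon, guard not reached → x = (0.8101)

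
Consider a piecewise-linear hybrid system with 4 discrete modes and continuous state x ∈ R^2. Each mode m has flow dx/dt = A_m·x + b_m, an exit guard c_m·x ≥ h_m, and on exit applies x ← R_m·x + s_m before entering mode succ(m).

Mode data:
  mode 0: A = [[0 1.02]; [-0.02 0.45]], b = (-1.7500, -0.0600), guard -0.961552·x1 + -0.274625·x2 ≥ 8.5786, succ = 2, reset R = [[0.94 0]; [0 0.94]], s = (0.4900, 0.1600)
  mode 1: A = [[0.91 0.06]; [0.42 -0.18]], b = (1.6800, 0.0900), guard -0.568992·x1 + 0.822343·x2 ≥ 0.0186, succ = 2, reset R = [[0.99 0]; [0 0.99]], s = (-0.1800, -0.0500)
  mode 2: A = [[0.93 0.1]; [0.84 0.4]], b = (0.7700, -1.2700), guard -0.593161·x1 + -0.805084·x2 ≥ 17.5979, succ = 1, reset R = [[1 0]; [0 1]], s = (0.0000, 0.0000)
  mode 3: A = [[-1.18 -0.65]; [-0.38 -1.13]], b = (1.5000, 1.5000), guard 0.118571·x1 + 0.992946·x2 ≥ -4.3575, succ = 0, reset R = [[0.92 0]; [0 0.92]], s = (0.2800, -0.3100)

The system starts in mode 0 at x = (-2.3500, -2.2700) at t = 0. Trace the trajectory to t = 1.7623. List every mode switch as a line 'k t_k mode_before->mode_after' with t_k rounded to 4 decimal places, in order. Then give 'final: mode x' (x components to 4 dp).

Mode 0: guard c·x = 8.5786 hit at Δt = 1.1523 (t = 1.1523), x⁻ = (-7.8475, -3.7607) → reset → x⁺ = (-6.8867, -3.3751), jump to mode 2
Mode 2: flow for 0.6100 to horizon, guard not reached → x = (-12.0235, -10.4515)

1 1.1523 0->2
final: 2 -12.0235 -10.4515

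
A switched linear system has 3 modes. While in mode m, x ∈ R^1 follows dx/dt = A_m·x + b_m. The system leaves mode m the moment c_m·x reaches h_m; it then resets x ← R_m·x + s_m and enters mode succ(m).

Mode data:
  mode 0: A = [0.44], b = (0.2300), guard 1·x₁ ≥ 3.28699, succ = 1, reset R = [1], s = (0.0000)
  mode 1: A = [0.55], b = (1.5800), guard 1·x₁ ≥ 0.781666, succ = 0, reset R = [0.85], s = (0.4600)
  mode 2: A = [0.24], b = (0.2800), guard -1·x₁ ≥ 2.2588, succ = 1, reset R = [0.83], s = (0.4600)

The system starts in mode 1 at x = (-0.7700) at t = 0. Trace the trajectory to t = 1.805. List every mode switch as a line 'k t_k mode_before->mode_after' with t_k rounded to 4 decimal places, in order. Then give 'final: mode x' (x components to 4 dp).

Mode 1: guard c·x = 0.7817 hit at Δt = 1.0049 (t = 1.0049), x⁻ = (0.7817) → reset → x⁺ = (1.1244), jump to mode 0
Mode 0: flow for 0.8001 to horizon, guard not reached → x = (1.8195)

1 1.0049 1->0
final: 0 1.8195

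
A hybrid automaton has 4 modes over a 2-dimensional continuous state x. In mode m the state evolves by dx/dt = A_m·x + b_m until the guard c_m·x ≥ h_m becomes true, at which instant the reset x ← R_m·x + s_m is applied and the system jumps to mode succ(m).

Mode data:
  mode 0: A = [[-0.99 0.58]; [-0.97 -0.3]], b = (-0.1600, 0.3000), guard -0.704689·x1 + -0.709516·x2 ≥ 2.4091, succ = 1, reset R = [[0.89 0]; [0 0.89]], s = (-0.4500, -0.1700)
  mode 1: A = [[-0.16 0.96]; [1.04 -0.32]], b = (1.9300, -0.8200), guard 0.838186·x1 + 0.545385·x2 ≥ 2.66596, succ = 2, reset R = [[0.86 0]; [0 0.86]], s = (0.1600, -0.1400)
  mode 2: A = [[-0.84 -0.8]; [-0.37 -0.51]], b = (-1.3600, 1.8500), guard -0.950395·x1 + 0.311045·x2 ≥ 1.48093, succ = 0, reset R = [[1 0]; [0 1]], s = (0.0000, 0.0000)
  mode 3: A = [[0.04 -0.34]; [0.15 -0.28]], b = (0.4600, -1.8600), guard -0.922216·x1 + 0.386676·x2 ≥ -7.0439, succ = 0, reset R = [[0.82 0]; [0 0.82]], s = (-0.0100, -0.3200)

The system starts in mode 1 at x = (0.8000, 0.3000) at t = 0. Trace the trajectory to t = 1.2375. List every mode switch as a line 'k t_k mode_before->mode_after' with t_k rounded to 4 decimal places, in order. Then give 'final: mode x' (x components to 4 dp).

Mode 1: guard c·x = 2.6660 hit at Δt = 0.8298 (t = 0.8298), x⁻ = (2.5785, 0.9255) → reset → x⁺ = (2.3775, 0.6559), jump to mode 2
Mode 2: flow for 0.4077 to horizon, guard not reached → x = (0.9916, 0.9917)

1 0.8298 1->2
final: 2 0.9916 0.9917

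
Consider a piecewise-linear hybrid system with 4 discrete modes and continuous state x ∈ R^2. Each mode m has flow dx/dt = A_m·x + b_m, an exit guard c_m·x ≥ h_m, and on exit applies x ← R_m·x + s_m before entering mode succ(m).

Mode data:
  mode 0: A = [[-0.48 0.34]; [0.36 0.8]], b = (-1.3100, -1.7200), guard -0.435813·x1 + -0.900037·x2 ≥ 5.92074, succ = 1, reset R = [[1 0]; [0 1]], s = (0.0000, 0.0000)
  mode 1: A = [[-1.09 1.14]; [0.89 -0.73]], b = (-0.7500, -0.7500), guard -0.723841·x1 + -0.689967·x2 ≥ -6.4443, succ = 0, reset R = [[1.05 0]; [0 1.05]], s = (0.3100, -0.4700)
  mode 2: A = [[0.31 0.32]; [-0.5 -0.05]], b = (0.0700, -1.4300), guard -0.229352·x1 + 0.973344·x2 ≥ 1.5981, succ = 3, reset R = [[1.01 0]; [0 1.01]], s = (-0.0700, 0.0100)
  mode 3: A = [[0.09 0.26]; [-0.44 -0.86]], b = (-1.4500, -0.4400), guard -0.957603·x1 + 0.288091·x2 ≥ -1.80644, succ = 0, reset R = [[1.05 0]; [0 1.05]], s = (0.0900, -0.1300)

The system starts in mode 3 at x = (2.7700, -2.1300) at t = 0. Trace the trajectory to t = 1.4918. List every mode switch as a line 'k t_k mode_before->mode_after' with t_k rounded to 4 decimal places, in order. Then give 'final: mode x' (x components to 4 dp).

1 0.8026 3->0
final: 0 -0.3729 -4.9214

Mode 3: guard c·x = -1.8064 hit at Δt = 0.8026 (t = 0.8026), x⁻ = (1.3368, -1.8269) → reset → x⁺ = (1.4936, -2.0482), jump to mode 0
Mode 0: flow for 0.6892 to horizon, guard not reached → x = (-0.3729, -4.9214)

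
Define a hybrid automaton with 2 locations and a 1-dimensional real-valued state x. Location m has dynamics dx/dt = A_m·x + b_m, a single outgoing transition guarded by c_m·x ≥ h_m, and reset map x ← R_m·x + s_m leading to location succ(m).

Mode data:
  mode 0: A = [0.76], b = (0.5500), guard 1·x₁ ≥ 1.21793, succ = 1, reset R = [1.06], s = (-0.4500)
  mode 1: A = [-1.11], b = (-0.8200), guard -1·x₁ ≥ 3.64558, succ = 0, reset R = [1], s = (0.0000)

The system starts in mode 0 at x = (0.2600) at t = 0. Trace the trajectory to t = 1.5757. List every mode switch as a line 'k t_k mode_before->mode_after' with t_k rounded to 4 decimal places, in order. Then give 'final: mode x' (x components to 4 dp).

1 0.8947 0->1
final: 1 0.0031

Mode 0: guard c·x = 1.2179 hit at Δt = 0.8947 (t = 0.8947), x⁻ = (1.2179) → reset → x⁺ = (0.8410), jump to mode 1
Mode 1: flow for 0.6810 to horizon, guard not reached → x = (0.0031)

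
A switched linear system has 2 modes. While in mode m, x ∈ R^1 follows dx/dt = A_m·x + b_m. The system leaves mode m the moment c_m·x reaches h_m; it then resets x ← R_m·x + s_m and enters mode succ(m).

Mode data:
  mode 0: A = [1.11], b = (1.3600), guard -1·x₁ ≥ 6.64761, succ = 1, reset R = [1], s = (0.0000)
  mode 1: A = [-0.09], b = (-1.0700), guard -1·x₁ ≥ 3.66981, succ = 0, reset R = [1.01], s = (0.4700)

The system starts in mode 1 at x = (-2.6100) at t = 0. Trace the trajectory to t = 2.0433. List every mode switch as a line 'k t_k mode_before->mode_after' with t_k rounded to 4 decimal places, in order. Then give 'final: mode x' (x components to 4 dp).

Mode 1: guard c·x = 3.6698 hit at Δt = 1.3476 (t = 1.3476), x⁻ = (-3.6698) → reset → x⁺ = (-3.2365), jump to mode 0
Mode 0: flow for 0.6957 to horizon, guard not reached → x = (-5.5788)

1 1.3476 1->0
final: 0 -5.5788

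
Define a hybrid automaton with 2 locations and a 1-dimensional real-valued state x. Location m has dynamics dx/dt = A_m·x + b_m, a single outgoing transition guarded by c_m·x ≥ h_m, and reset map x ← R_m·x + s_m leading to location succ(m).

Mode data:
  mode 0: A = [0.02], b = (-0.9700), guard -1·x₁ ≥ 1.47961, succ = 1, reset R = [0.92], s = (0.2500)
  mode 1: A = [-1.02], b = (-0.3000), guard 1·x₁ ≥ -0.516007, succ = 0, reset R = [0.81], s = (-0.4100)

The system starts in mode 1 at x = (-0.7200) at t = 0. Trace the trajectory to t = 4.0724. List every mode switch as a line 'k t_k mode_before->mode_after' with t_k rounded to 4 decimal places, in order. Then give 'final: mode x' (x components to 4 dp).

1 0.6392 1->0
2 1.2954 0->1
3 2.5734 1->0
4 3.2296 0->1
final: 1 -0.6400

Mode 1: guard c·x = -0.5160 hit at Δt = 0.6392 (t = 0.6392), x⁻ = (-0.5160) → reset → x⁺ = (-0.8280), jump to mode 0
Mode 0: guard c·x = 1.4796 hit at Δt = 0.6562 (t = 1.2954), x⁻ = (-1.4796) → reset → x⁺ = (-1.1112), jump to mode 1
Mode 1: guard c·x = -0.5160 hit at Δt = 1.2781 (t = 2.5734), x⁻ = (-0.5160) → reset → x⁺ = (-0.8280), jump to mode 0
Mode 0: guard c·x = 1.4796 hit at Δt = 0.6562 (t = 3.2296), x⁻ = (-1.4796) → reset → x⁺ = (-1.1112), jump to mode 1
Mode 1: flow for 0.8428 to horizon, guard not reached → x = (-0.6400)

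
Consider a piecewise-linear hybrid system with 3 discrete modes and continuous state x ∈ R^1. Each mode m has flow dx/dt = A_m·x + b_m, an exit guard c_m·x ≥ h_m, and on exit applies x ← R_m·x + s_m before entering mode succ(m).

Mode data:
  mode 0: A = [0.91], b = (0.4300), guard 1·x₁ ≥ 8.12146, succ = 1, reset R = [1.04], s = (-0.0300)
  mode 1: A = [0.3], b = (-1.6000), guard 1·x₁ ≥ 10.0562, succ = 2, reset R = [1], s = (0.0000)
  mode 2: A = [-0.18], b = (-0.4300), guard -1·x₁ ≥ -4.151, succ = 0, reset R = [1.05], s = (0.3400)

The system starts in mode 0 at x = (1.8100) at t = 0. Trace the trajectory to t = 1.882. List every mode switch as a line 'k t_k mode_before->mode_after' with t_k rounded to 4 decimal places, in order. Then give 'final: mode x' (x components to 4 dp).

1 1.4569 0->1
final: 1 8.8357

Mode 0: guard c·x = 8.1215 hit at Δt = 1.4569 (t = 1.4569), x⁻ = (8.1215) → reset → x⁺ = (8.4163), jump to mode 1
Mode 1: flow for 0.4251 to horizon, guard not reached → x = (8.8357)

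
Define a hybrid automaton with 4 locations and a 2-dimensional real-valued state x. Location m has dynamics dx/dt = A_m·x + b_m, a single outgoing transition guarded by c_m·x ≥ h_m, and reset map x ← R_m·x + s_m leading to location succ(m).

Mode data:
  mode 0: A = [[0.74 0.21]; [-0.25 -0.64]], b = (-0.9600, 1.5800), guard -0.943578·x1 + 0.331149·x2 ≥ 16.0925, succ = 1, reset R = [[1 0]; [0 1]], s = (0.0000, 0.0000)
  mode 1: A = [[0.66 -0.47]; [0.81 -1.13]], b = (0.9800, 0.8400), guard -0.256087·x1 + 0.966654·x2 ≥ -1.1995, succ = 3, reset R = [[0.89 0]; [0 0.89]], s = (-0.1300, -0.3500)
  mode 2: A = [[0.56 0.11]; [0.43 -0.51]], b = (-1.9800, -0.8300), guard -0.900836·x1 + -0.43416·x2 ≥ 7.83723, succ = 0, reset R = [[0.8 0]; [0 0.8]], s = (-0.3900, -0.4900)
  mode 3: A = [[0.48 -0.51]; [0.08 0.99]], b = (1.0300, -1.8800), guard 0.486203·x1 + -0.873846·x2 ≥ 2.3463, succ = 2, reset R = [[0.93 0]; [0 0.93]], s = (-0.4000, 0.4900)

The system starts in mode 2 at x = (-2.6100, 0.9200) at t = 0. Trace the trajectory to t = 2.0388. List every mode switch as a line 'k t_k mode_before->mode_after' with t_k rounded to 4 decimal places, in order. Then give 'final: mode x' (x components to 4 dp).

Mode 2: guard c·x = 7.8372 hit at Δt = 1.0762 (t = 1.0762), x⁻ = (-7.7449, -1.9817) → reset → x⁺ = (-6.5859, -2.0754), jump to mode 0
Mode 0: flow for 0.9626 to horizon, guard not reached → x = (-14.8517, 1.9406)

1 1.0762 2->0
final: 0 -14.8517 1.9406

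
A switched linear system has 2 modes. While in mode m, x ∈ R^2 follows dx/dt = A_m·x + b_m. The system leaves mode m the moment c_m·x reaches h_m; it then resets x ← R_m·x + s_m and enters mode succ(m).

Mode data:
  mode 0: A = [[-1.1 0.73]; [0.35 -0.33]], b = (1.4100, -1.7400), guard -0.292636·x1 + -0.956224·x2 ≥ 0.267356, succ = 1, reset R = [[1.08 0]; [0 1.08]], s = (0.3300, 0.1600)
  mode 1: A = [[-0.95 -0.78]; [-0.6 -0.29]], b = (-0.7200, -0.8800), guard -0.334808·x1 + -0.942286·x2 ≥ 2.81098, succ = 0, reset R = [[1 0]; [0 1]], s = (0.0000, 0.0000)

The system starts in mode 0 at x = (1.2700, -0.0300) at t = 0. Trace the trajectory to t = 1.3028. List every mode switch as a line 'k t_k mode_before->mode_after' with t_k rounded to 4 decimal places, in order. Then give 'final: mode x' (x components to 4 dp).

Mode 0: guard c·x = 0.2674 hit at Δt = 0.5083 (t = 0.5083), x⁻ = (1.1702, -0.6377) → reset → x⁺ = (1.5938, -0.5287), jump to mode 1
Mode 1: flow for 0.7945 to horizon, guard not reached → x = (0.8394, -1.5153)

1 0.5083 0->1
final: 1 0.8394 -1.5153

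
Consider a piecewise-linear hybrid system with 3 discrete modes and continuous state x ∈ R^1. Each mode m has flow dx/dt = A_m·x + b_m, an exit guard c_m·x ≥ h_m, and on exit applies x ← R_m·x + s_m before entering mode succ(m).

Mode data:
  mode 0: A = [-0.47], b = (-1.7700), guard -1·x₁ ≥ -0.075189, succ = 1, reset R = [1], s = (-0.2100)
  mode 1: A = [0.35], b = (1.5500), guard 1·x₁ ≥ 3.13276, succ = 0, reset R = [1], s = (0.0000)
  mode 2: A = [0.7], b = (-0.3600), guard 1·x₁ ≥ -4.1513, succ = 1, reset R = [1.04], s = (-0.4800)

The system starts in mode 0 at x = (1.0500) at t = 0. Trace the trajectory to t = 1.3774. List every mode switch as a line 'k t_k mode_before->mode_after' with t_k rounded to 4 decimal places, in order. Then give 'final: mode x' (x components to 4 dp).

1 0.4812 0->1
final: 1 1.4472

Mode 0: guard c·x = -0.0752 hit at Δt = 0.4812 (t = 0.4812), x⁻ = (0.0752) → reset → x⁺ = (-0.1348), jump to mode 1
Mode 1: flow for 0.8962 to horizon, guard not reached → x = (1.4472)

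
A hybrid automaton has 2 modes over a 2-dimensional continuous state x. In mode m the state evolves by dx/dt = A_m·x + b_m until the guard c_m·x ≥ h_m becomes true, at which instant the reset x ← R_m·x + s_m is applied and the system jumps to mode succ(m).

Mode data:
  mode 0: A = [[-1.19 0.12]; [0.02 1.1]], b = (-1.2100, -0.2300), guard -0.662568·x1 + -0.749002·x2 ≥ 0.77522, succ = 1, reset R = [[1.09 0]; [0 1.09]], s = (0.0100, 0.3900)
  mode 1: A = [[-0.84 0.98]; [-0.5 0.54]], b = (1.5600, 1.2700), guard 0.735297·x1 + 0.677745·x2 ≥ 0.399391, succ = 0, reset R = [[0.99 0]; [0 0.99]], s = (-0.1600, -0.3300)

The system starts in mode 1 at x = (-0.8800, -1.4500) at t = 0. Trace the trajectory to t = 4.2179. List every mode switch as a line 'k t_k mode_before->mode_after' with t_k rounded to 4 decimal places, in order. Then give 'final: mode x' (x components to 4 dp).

1 1.4858 1->0
2 2.0009 0->1
3 2.5313 1->0
4 3.1863 0->1
5 3.6398 1->0
final: 0 -0.4615 -0.2468

Mode 1: guard c·x = 0.3994 hit at Δt = 1.4858 (t = 1.4858), x⁻ = (0.5715, -0.0307) → reset → x⁺ = (0.4058, -0.3604), jump to mode 0
Mode 0: guard c·x = 0.7752 hit at Δt = 0.5151 (t = 2.0009), x⁻ = (-0.2728, -0.7936) → reset → x⁺ = (-0.2874, -0.4751), jump to mode 1
Mode 1: guard c·x = 0.3994 hit at Δt = 0.5304 (t = 2.5313), x⁻ = (0.4216, 0.1319) → reset → x⁺ = (0.2573, -0.1994), jump to mode 0
Mode 0: guard c·x = 0.7752 hit at Δt = 0.6550 (t = 3.1863), x⁻ = (-0.4552, -0.6324) → reset → x⁺ = (-0.4861, -0.2993), jump to mode 1
Mode 1: guard c·x = 0.3994 hit at Δt = 0.4535 (t = 3.6398), x⁻ = (0.2645, 0.3023) → reset → x⁺ = (0.1019, -0.0307), jump to mode 0
Mode 0: flow for 0.5781 to horizon, guard not reached → x = (-0.4615, -0.2468)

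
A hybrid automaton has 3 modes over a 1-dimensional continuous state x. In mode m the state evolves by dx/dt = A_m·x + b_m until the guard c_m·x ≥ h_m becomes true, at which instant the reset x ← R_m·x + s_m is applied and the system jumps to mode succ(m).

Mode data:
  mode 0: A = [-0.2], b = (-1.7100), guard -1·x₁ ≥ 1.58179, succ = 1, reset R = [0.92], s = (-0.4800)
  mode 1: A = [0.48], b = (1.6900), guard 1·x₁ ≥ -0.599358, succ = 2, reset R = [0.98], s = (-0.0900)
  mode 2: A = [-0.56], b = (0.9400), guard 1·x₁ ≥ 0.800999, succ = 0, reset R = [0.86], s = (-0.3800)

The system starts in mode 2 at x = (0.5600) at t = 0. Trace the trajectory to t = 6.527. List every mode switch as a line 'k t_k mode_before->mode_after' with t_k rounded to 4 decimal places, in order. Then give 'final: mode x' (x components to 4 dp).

1 0.4333 2->0
2 1.6336 0->1
3 2.9068 1->2
4 4.6703 2->0
5 5.8706 0->1
final: 1 -1.3480

Mode 2: guard c·x = 0.8010 hit at Δt = 0.4333 (t = 0.4333), x⁻ = (0.8010) → reset → x⁺ = (0.3089), jump to mode 0
Mode 0: guard c·x = 1.5818 hit at Δt = 1.2003 (t = 1.6336), x⁻ = (-1.5818) → reset → x⁺ = (-1.9352), jump to mode 1
Mode 1: guard c·x = -0.5994 hit at Δt = 1.2732 (t = 2.9068), x⁻ = (-0.5994) → reset → x⁺ = (-0.6774), jump to mode 2
Mode 2: guard c·x = 0.8010 hit at Δt = 1.7635 (t = 4.6703), x⁻ = (0.8010) → reset → x⁺ = (0.3089), jump to mode 0
Mode 0: guard c·x = 1.5818 hit at Δt = 1.2003 (t = 5.8706), x⁻ = (-1.5818) → reset → x⁺ = (-1.9352), jump to mode 1
Mode 1: flow for 0.6564 to horizon, guard not reached → x = (-1.3480)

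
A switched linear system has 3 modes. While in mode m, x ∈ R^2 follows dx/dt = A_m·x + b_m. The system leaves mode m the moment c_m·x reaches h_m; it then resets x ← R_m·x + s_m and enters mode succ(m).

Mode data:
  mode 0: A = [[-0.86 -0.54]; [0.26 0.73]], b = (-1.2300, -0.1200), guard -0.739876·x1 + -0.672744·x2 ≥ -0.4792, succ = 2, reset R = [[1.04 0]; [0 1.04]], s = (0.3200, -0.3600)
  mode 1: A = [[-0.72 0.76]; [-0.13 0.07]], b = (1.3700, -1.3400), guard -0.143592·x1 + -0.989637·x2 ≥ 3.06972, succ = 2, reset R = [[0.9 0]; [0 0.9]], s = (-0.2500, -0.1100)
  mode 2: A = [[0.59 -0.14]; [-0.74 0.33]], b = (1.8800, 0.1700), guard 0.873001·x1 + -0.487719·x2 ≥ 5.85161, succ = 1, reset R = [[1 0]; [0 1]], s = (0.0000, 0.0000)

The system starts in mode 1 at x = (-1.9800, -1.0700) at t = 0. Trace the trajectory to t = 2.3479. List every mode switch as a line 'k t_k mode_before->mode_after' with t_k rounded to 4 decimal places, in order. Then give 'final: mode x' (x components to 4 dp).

1 1.4329 1->2
final: 2 0.8975 -3.3838

Mode 1: guard c·x = 3.0697 hit at Δt = 1.4329 (t = 1.4329), x⁻ = (-0.9402, -2.9654) → reset → x⁺ = (-1.0962, -2.7789), jump to mode 2
Mode 2: flow for 0.9150 to horizon, guard not reached → x = (0.8975, -3.3838)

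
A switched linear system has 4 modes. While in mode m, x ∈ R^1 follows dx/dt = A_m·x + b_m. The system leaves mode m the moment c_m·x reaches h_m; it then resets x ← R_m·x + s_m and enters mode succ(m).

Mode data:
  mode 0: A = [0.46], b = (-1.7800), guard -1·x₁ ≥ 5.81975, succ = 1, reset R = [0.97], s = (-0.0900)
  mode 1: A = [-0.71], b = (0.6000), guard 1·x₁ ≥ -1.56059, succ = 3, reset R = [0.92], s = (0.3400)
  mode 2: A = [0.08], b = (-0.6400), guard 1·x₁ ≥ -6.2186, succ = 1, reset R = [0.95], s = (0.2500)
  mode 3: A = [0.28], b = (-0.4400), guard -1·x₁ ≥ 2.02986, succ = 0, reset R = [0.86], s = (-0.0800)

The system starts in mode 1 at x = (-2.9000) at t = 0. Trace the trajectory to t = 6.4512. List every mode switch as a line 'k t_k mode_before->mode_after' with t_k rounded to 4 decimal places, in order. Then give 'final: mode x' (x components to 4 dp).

Mode 1: guard c·x = -1.5606 hit at Δt = 0.6234 (t = 0.6234), x⁻ = (-1.5606) → reset → x⁺ = (-1.0957), jump to mode 3
Mode 3: guard c·x = 2.0299 hit at Δt = 1.0724 (t = 1.6958), x⁻ = (-2.0299) → reset → x⁺ = (-1.8257), jump to mode 0
Mode 0: guard c·x = 5.8197 hit at Δt = 1.1552 (t = 2.8510), x⁻ = (-5.8197) → reset → x⁺ = (-5.7352), jump to mode 1
Mode 1: guard c·x = -1.5606 hit at Δt = 1.4172 (t = 4.2683), x⁻ = (-1.5606) → reset → x⁺ = (-1.0957), jump to mode 3
Mode 3: guard c·x = 2.0299 hit at Δt = 1.0724 (t = 5.3407), x⁻ = (-2.0299) → reset → x⁺ = (-1.8257), jump to mode 0
Mode 0: flow for 1.1105 to horizon, guard not reached → x = (-5.6227)

1 0.6234 1->3
2 1.6958 3->0
3 2.8510 0->1
4 4.2683 1->3
5 5.3407 3->0
final: 0 -5.6227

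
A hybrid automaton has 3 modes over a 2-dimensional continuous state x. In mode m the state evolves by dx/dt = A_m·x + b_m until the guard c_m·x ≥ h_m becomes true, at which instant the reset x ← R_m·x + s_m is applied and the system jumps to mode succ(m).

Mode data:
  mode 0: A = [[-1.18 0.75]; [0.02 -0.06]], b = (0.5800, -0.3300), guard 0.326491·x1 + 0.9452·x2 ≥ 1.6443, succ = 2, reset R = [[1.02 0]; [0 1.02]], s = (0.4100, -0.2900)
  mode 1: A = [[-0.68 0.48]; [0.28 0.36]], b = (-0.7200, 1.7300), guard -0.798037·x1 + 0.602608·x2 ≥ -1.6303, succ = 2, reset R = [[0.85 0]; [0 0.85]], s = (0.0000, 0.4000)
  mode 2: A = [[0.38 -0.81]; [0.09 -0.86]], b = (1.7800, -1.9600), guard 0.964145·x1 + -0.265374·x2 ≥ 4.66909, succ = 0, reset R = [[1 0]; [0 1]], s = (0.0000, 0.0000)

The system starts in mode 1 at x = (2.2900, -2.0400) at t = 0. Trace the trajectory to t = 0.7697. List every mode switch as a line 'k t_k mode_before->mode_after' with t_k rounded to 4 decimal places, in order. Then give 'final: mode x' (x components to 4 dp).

1 0.4672 1->2
final: 2 1.8104 -1.0322

Mode 1: guard c·x = -1.6303 hit at Δt = 0.4672 (t = 0.4672), x⁻ = (1.0621, -1.2988) → reset → x⁺ = (0.9028, -0.7040), jump to mode 2
Mode 2: flow for 0.3025 to horizon, guard not reached → x = (1.8104, -1.0322)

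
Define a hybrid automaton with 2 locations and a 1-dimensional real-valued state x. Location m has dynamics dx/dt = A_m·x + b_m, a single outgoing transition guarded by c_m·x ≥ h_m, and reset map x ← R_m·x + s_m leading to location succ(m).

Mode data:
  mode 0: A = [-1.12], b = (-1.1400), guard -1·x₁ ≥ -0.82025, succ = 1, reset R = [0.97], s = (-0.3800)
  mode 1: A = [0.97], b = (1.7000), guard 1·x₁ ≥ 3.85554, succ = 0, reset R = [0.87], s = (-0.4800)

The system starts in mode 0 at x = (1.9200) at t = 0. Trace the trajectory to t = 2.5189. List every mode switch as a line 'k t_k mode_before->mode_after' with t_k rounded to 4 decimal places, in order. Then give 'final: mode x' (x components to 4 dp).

1 0.4187 0->1
2 1.3984 1->0
3 2.0682 0->1
final: 1 1.6044

Mode 0: guard c·x = -0.8203 hit at Δt = 0.4187 (t = 0.4187), x⁻ = (0.8203) → reset → x⁺ = (0.4156), jump to mode 1
Mode 1: guard c·x = 3.8555 hit at Δt = 0.9797 (t = 1.3984), x⁻ = (3.8555) → reset → x⁺ = (2.8743), jump to mode 0
Mode 0: guard c·x = -0.8203 hit at Δt = 0.6699 (t = 2.0682), x⁻ = (0.8203) → reset → x⁺ = (0.4156), jump to mode 1
Mode 1: flow for 0.4507 to horizon, guard not reached → x = (1.6044)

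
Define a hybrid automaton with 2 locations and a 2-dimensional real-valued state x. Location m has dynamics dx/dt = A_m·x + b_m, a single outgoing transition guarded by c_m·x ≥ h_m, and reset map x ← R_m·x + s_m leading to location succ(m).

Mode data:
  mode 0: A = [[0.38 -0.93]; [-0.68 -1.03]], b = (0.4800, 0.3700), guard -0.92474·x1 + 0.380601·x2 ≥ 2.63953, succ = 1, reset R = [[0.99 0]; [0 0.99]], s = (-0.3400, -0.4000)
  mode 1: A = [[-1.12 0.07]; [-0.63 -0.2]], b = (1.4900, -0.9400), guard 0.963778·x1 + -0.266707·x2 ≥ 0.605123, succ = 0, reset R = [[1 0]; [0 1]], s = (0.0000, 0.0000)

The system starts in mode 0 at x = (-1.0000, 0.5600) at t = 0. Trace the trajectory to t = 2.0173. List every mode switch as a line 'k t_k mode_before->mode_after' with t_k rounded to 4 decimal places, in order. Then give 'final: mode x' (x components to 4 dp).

Mode 0: guard c·x = 2.6395 hit at Δt = 1.4328 (t = 1.4328), x⁻ = (-2.3331, 1.2664) → reset → x⁺ = (-2.6498, 0.8538), jump to mode 1
Mode 1: flow for 0.5845 to horizon, guard not reached → x = (-0.7117, 0.7821)

1 1.4328 0->1
final: 1 -0.7117 0.7821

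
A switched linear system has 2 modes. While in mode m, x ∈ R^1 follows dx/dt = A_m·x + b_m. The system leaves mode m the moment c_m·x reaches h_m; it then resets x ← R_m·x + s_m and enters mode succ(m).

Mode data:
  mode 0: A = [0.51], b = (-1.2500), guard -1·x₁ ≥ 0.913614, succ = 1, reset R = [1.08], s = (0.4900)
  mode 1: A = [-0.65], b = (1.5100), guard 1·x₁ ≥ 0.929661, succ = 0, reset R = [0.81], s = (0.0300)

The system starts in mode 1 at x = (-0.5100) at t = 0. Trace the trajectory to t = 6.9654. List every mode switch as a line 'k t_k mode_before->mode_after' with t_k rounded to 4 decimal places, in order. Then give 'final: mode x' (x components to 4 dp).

1 1.0917 1->0
2 2.4676 0->1
3 3.5521 1->0
4 4.9280 0->1
5 6.0124 1->0
final: 0 -0.2608

Mode 1: guard c·x = 0.9297 hit at Δt = 1.0917 (t = 1.0917), x⁻ = (0.9297) → reset → x⁺ = (0.7830), jump to mode 0
Mode 0: guard c·x = 0.9136 hit at Δt = 1.3759 (t = 2.4676), x⁻ = (-0.9136) → reset → x⁺ = (-0.4967), jump to mode 1
Mode 1: guard c·x = 0.9297 hit at Δt = 1.0845 (t = 3.5521), x⁻ = (0.9297) → reset → x⁺ = (0.7830), jump to mode 0
Mode 0: guard c·x = 0.9136 hit at Δt = 1.3759 (t = 4.9280), x⁻ = (-0.9136) → reset → x⁺ = (-0.4967), jump to mode 1
Mode 1: guard c·x = 0.9297 hit at Δt = 1.0845 (t = 6.0124), x⁻ = (0.9297) → reset → x⁺ = (0.7830), jump to mode 0
Mode 0: flow for 0.9530 to horizon, guard not reached → x = (-0.2608)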